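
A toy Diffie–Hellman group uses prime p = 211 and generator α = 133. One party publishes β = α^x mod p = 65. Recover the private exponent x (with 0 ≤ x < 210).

Baby-step giant-step with m = ceil(sqrt(210)) = 15.
Baby table (133^j mod 211 for j=0..14):
  0:1  1:133  2:176  3:198  4:170  5:33  6:169  7:111
  8:204  9:124  10:34  11:91  12:76  13:191  14:83
Giant step factor: 133^(-15) ≡ 63 (mod 211).
Scan 65·63^i mod 211 for i = 0, 1, …:
  i=0: 65   i=1: 86   i=2: 143   i=3: 147
  i=4: 188   i=5: 28   i=6: 76
Match at i=6, j=12: x = 6·15 + 12 = 102.

102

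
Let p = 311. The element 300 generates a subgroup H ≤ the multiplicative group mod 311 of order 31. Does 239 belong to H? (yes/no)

239 ∈ ⟨300⟩ iff 239^31 ≡ 1 (mod 311), since |⟨300⟩| = 31.
239^31 mod 311 = 259.
Since 259 ≠ 1, 239 does not lie in the subgroup.

no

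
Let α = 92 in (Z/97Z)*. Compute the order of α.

The order of 92 must divide p − 1 = 96 = 2^5 · 3.
Divisors: 1, 2, 3, 4, 6, 8, 12, 16, 24, 32, 48, 96.
Check each in increasing order: 92^1 ≡ 92;  92^2 ≡ 25;  92^3 ≡ 69;  92^4 ≡ 43;  92^6 ≡ 8;  92^8 ≡ 6;  92^12 ≡ 64;  92^16 ≡ 36;  92^24 ≡ 22;  92^32 ≡ 35;  92^48 ≡ 96;  92^96 ≡ 1.
Smallest exponent giving 1 is 96.

96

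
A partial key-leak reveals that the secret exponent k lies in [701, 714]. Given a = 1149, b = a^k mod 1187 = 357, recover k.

Compute 1149^701 mod 1187 = 91, then multiply by 1149 repeatedly:
  1149^701=91  1149^702=103  1149^703=834  1149^704=357
Found 357 at exponent 704.

704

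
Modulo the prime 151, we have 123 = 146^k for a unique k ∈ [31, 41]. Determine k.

36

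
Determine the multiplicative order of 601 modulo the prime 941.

The order of 601 must divide p − 1 = 940 = 2^2 · 5 · 47.
Divisors: 1, 2, 4, 5, 10, 20, 47, 94, 188, 235, 470, 940.
Check each in increasing order: 601^1 ≡ 601;  601^2 ≡ 798;  601^4 ≡ 688;  601^5 ≡ 389;  601^10 ≡ 761;  601^20 ≡ 406;  601^47 ≡ 491;  601^94 ≡ 185;  601^188 ≡ 349;  601^235 ≡ 97;  601^470 ≡ 940;  601^940 ≡ 1.
Smallest exponent giving 1 is 940.

940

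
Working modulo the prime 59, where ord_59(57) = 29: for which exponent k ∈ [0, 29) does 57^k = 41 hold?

Successive powers of 57 modulo 59:
  57^0=1  57^1=57  57^2=4  57^3=51  57^4=16  57^5=27
  57^6=5  57^7=49  57^8=20  57^9=19  57^10=21  57^11=17
  57^12=25  57^13=9  57^14=41
So 57^14 ≡ 41 (mod 59), giving k = 14.

14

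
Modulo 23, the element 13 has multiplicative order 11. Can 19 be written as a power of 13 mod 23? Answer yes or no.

⟨13⟩ has order 11; its elements mod 23 are {1, 2, 3, 4, 6, 8, 9, 12, 13, 16, 18}.
19 is not in this set.

no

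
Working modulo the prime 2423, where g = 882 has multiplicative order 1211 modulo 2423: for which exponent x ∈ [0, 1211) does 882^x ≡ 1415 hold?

653

Baby-step giant-step with m = ceil(sqrt(1211)) = 35.
Baby table (882^j mod 2423 for j=0..34):
  0:1  1:882  2:141  3:789  4:497  5:2214  6:2233  7:2030
  8:2286  9:316  10:67  11:942  12:2178  13:1980  14:1800  15:535
  16:1808  17:322  18:513  19:1788  20:2066  21:116  22:546  23:1818
  24:1873  25:1923  26:2409  27:2190  28:449  29:1069  30:311  31:503
  32:237  33:656  34:1918
Giant step factor: 882^(-35) ≡ 867 (mod 2423).
Scan 1415·867^i mod 2423 for i = 0, 1, …:
  i=0: 1415   i=1: 767   i=2: 1087   i=3: 2305
  i=4: 1883   i=5: 1882   i=6: 1015   i=7: 456
  i=8: 403   i=9: 489     …   i=17: 1528
  i=18: 1818
Match at i=18, j=23: x = 18·35 + 23 = 653.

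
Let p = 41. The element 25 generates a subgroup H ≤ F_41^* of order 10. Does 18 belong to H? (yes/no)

18 ∈ ⟨25⟩ iff 18^10 ≡ 1 (mod 41), since |⟨25⟩| = 10.
18^10 mod 41 = 1.
Since 1 = 1, 18 lies in the subgroup.

yes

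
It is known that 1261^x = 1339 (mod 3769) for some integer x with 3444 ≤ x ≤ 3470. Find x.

Compute 1261^3444 mod 3769 = 119, then multiply by 1261 repeatedly:
  1261^3444=119  1261^3445=3068  1261^3446=1754  1261^3447=3160  1261^3448=927
  1261^3449=557  1261^3450=1343  1261^3451=1242  1261^3452=2027  1261^3453=665
  1261^3454=1847  1261^3455=3594  1261^3456=1696  1261^3457=1633  1261^3458=1339
Found 1339 at exponent 3458.

3458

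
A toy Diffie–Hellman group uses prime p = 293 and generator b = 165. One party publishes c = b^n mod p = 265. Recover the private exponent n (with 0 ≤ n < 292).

281

Baby-step giant-step with m = ceil(sqrt(292)) = 18.
Baby table (165^j mod 293 for j=0..17):
  0:1  1:165  2:269  3:142  4:283  5:108  6:240  7:45
  8:100  9:92  10:237  11:136  12:172  13:252  14:267  15:105
  16:38  17:117
Giant step factor: 165^(-18) ≡ 71 (mod 293).
Scan 265·71^i mod 293 for i = 0, 1, …:
  i=0: 265   i=1: 63   i=2: 78   i=3: 264
  i=4: 285   i=5: 18   i=6: 106   i=7: 201
  i=8: 207   i=9: 47     …   i=14: 200
  i=15: 136
Match at i=15, j=11: n = 15·18 + 11 = 281.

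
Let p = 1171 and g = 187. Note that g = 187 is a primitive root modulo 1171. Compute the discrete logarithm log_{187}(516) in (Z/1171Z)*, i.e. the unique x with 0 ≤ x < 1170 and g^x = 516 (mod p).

654

Baby-step giant-step with m = ceil(sqrt(1170)) = 35.
Baby table (187^j mod 1171 for j=0..34):
  0:1  1:187  2:1010  3:339  4:159  5:458  6:163  7:35
  8:690  9:220  10:155  11:881  12:807  13:1021  14:54  15:730
  16:674  17:741  18:389  19:141  20:605  21:719  22:959  23:170
  24:173  25:734  26:251  27:97  28:574  29:777  30:95  31:200
  32:1099  33:588  34:1053
Giant step factor: 187^(-35) ≡ 32 (mod 1171).
Scan 516·32^i mod 1171 for i = 0, 1, …:
  i=0: 516   i=1: 118   i=2: 263   i=3: 219
  i=4: 1153   i=5: 595   i=6: 304   i=7: 360
  i=8: 981   i=9: 946     …   i=17: 42
  i=18: 173
Match at i=18, j=24: x = 18·35 + 24 = 654.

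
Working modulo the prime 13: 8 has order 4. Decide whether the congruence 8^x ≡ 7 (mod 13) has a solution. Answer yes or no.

no

⟨8⟩ has order 4; its elements mod 13 are {1, 5, 8, 12}.
7 is not in this set.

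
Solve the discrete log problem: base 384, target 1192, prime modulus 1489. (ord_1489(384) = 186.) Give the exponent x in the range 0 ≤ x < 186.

Baby-step giant-step with m = ceil(sqrt(186)) = 14.
Baby table (384^j mod 1489 for j=0..13):
  0:1  1:384  2:45  3:901  4:536  5:342  6:296  7:500
  8:1408  9:165  10:822  11:1469  12:1254  13:589
Giant step factor: 384^(-14) ≡ 480 (mod 1489).
Scan 1192·480^i mod 1489 for i = 0, 1, …:
  i=0: 1192   i=1: 384
Match at i=1, j=1: x = 1·14 + 1 = 15.

15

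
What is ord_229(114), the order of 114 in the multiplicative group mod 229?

76

The order of 114 must divide p − 1 = 228 = 2^2 · 3 · 19.
Divisors: 1, 2, 3, 4, 6, 12, 19, 38, 57, 76, 114, 228.
Check each in increasing order: 114^1 ≡ 114;  114^2 ≡ 172;  114^3 ≡ 143;  114^4 ≡ 43;  114^6 ≡ 68;  114^12 ≡ 44;  114^19 ≡ 107;  114^38 ≡ 228;  114^57 ≡ 122;  114^76 ≡ 1.
Smallest exponent giving 1 is 76.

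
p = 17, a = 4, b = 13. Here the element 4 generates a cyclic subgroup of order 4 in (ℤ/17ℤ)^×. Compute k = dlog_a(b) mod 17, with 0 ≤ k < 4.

3

Successive powers of 4 modulo 17:
  4^0=1  4^1=4  4^2=16  4^3=13
So 4^3 ≡ 13 (mod 17), giving k = 3.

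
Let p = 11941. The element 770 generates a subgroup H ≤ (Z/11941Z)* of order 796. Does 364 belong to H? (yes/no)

yes

364 ∈ ⟨770⟩ iff 364^796 ≡ 1 (mod 11941), since |⟨770⟩| = 796.
364^796 mod 11941 = 1.
Since 1 = 1, 364 lies in the subgroup.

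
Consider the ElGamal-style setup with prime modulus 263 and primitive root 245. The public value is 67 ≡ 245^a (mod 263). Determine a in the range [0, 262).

Baby-step giant-step with m = ceil(sqrt(262)) = 17.
Baby table (245^j mod 263 for j=0..16):
  0:1  1:245  2:61  3:217  4:39  5:87  6:12  7:47
  8:206  9:237  10:205  11:255  12:144  13:38  14:105  15:214
  16:93
Giant step factor: 245^(-17) ≡ 63 (mod 263).
Scan 67·63^i mod 263 for i = 0, 1, …:
  i=0: 67   i=1: 13   i=2: 30   i=3: 49
  i=4: 194   i=5: 124   i=6: 185   i=7: 83
  i=8: 232   i=9: 151   i=10: 45   i=11: 205
Match at i=11, j=10: a = 11·17 + 10 = 197.

197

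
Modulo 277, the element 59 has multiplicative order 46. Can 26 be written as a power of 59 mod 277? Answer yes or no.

no

26 ∈ ⟨59⟩ iff 26^46 ≡ 1 (mod 277), since |⟨59⟩| = 46.
26^46 mod 277 = 276.
Since 276 ≠ 1, 26 does not lie in the subgroup.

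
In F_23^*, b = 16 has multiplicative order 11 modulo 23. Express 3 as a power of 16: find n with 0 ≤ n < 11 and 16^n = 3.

2

Successive powers of 16 modulo 23:
  16^0=1  16^1=16  16^2=3
So 16^2 ≡ 3 (mod 23), giving n = 2.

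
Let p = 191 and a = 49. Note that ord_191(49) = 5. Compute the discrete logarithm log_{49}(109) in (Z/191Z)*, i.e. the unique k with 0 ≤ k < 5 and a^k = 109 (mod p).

2

Successive powers of 49 modulo 191:
  49^0=1  49^1=49  49^2=109
So 49^2 ≡ 109 (mod 191), giving k = 2.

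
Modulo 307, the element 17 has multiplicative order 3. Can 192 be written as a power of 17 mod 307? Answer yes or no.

192 ∈ ⟨17⟩ iff 192^3 ≡ 1 (mod 307), since |⟨17⟩| = 3.
192^3 mod 307 = 3.
Since 3 ≠ 1, 192 does not lie in the subgroup.

no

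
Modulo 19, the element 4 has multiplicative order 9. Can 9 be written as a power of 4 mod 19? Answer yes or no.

9 ∈ ⟨4⟩ iff 9^9 ≡ 1 (mod 19), since |⟨4⟩| = 9.
9^9 mod 19 = 1.
Since 1 = 1, 9 lies in the subgroup.

yes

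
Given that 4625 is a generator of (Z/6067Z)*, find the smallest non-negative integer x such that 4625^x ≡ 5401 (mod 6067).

2022

Baby-step giant-step with m = ceil(sqrt(6066)) = 78.
Baby table (4625^j mod 6067 for j=0..77):
  0:1  1:4625  2:4450  3:1986  4:5879  5:4148  6:646  7:2786
  8:5009  9:2819  10:5959  11:4061  12:4760  13:3924  14:2103  15:974
  16:3036  17:2462  18:5058  19:4965  20:5597  21:4303  22:1615  23:898
  24:3422  25:4014  26:5797  27:1052  28:5833  29:3743  30:2224  31:2435
  32:1523  33:88  34:511  35:3312  36:4892  37:1657  38:1004  39:2245
  40:2488  41:3968  42:5392  43:2630  44:5482  45:257  46:5560  47:3054
  48:774  49:220  50:4311  51:2213  52:96  53:1109  54:2510  55:2579
  56:153  57:3853  58:1346  59:508  60:1571  61:3676  62:1766  63:1568
  64:1935  65:550  66:1677  67:2499  68:240  69:5806  70:208  71:3414
  72:3416  73:532  74:3365  75:1270  76:894  77:3123
Giant step factor: 4625^(-78) ≡ 628 (mod 6067).
Scan 5401·628^i mod 6067 for i = 0, 1, …:
  i=0: 5401   i=1: 375   i=2: 4954   i=3: 4808
  i=4: 4125   i=5: 5958   i=6: 4352   i=7: 2906
  i=8: 4868   i=9: 5403     …   i=24: 5145
  i=25: 3416
Match at i=25, j=72: x = 25·78 + 72 = 2022.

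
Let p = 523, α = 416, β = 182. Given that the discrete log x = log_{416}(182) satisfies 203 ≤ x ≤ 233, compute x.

Compute 416^203 mod 523 = 113, then multiply by 416 repeatedly:
  416^203=113  416^204=461  416^205=358  416^206=396  416^207=514
  416^208=440  416^209=513  416^210=24  416^211=47  416^212=201
  416^213=459  416^214=49  416^215=510  416^216=345  416^217=218
  416^218=209  416^219=126  416^220=116  416^221=140  416^222=187
  416^223=388  416^224=324  416^225=373  416^226=360  416^227=182
Found 182 at exponent 227.

227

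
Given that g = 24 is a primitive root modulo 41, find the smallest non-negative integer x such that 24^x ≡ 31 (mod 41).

Successive powers of 24 modulo 41:
  24^0=1  24^1=24  24^2=2  24^3=7  24^4=4  24^5=14
  24^6=8  24^7=28  24^8=16  24^9=15  24^10=32  24^11=30
  24^12=23  24^13=19  24^14=5  24^15=38  24^16=10  24^17=35
  24^18=20  24^19=29  24^20=40  24^21=17  24^22=39  24^23=34
  24^24=37  24^25=27  24^26=33  24^27=13  24^28=25  24^29=26
  24^30=9  24^31=11  24^32=18  24^33=22  24^34=36  24^35=3
  24^36=31
So 24^36 ≡ 31 (mod 41), giving x = 36.

36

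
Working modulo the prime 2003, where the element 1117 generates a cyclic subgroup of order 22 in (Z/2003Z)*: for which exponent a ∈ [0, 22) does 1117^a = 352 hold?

4

Successive powers of 1117 modulo 2003:
  1117^0=1  1117^1=1117  1117^2=1823  1117^3=1243  1117^4=352
So 1117^4 ≡ 352 (mod 2003), giving a = 4.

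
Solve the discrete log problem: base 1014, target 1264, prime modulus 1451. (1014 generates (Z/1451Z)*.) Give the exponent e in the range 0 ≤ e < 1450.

640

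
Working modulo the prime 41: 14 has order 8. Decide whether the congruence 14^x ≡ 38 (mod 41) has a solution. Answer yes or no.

yes

38 ∈ ⟨14⟩ iff 38^8 ≡ 1 (mod 41), since |⟨14⟩| = 8.
38^8 mod 41 = 1.
Since 1 = 1, 38 lies in the subgroup.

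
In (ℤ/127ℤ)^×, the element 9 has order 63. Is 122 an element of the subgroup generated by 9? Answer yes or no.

122 ∈ ⟨9⟩ iff 122^63 ≡ 1 (mod 127), since |⟨9⟩| = 63.
122^63 mod 127 = 1.
Since 1 = 1, 122 lies in the subgroup.

yes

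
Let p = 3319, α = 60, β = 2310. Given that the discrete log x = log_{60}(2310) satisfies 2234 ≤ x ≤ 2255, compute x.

Compute 60^2234 mod 3319 = 2277, then multiply by 60 repeatedly:
  60^2234=2277  60^2235=541  60^2236=2589  60^2237=2666  60^2238=648
  60^2239=2371  60^2240=2862  60^2241=2451  60^2242=1024  60^2243=1698
  60^2244=2310
Found 2310 at exponent 2244.

2244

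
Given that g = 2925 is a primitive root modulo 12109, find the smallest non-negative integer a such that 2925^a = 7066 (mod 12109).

Baby-step giant-step with m = ceil(sqrt(12108)) = 111.
Baby table (2925^j mod 12109 for j=0..110):
  0:1  1:2925  2:6671  3:5076  4:1666  5:5232  6:9933  7:4534
  8:2595  9:10141  10:7484  11:9737  12:357  13:2851  14:8183  15:7891
  16:1421  17:3038  18:10253  19:8141  20:6131  21:11855  22:7808  23:826
  24:6359  25:651  26:3062  27:7799  28:10828  29:6865  30:3403  31:177
  32:9147  33:6194  34:2386  35:4266  36:5780  37:2336  38:3324  39:11282
  40:2825  41:4787  42:3971  43:2644  44:8158  45:7420  46:4172  47:9337
  48:4930  49:10540  50:12095  51:7486  52:3478  53:1590  54:894  55:11515
  56:6246  57:9178  58:12106  59:3334  60:4205  61:8990  62:7111  63:8522
  64:6528  65:10616  66:4324  67:5904  68:1766  69:7116  70:11038  71:3556
  72:11778  73:545  74:7846  75:2995  76:5568  77:11904  78:5825  79:762
  80:794  81:9631  82:5141  83:10156  84:2923  85:821  86:3843  87:3623
  88:1900  89:11578  90:8886  91:5636  92:4951  93:11420  94:6878  95:5101
  96:2137  97:2481  98:3634  99:9857  100:196  101:4177  102:11853  103:1958
  104:11702  105:8316  106:9428  107:4707  108:42  109:1760  110:1675
Giant step factor: 2925^(-111) ≡ 8654 (mod 12109).
Scan 7066·8654^i mod 12109 for i = 0, 1, …:
  i=0: 7066   i=1: 10823   i=2: 11236   i=3: 1074
  i=4: 6793   i=5: 9536   i=6: 1709   i=7: 4597
  i=8: 4373   i=9: 3317     …   i=52: 8795
  i=53: 6865
Match at i=53, j=29: a = 53·111 + 29 = 5912.

5912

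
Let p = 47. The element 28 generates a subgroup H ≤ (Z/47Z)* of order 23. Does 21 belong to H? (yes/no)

⟨28⟩ has order 23; its elements mod 47 are {1, 2, 3, 4, 6, 7, 8, 9, 12, 14, 16, 17, 18, 21, 24, 25, 27, 28, 32, 34, 36, 37, 42}.
21 is in this set.

yes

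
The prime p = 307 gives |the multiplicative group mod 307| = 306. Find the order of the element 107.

The order of 107 must divide p − 1 = 306 = 2 · 3^2 · 17.
Divisors: 1, 2, 3, 6, 9, 17, 18, 34, 51, 102, 153, 306.
Check each in increasing order: 107^1 ≡ 107;  107^2 ≡ 90;  107^3 ≡ 113;  107^6 ≡ 182;  107^9 ≡ 304;  107^17 ≡ 287;  107^18 ≡ 9;  107^34 ≡ 93;  107^51 ≡ 289;  107^102 ≡ 17;  107^153 ≡ 1.
Smallest exponent giving 1 is 153.

153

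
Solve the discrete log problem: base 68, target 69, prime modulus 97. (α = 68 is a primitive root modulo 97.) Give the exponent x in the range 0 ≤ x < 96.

Successive powers of 68 modulo 97:
  68^0=1  68^1=68  68^2=65  68^3=55  68^4=54  68^5=83
  68^6=18  68^7=60  68^8=6  68^9=20  68^10=2  68^11=39
  68^12=33  68^13=13  68^14=11  68^15=69
So 68^15 ≡ 69 (mod 97), giving x = 15.

15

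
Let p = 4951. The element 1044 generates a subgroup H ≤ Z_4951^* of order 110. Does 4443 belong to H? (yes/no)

4443 ∈ ⟨1044⟩ iff 4443^110 ≡ 1 (mod 4951), since |⟨1044⟩| = 110.
4443^110 mod 4951 = 3695.
Since 3695 ≠ 1, 4443 does not lie in the subgroup.

no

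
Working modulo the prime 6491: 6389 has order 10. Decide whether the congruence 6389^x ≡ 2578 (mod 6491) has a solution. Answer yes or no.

⟨6389⟩ has order 10; its elements mod 6491 are {1, 102, 700, 2578, 3175, 3316, 3913, 5791, 6389, 6490}.
2578 is in this set.

yes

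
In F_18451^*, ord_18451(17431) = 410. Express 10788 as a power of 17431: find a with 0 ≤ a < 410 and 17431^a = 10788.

213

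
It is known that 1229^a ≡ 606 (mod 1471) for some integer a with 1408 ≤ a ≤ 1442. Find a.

1422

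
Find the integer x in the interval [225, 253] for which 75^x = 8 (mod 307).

Compute 75^225 mod 307 = 298, then multiply by 75 repeatedly:
  75^225=298  75^226=246  75^227=30  75^228=101  75^229=207
  75^230=175  75^231=231  75^232=133  75^233=151  75^234=273
  75^235=213  75^236=11  75^237=211  75^238=168  75^239=13
  75^240=54  75^241=59  75^242=127  75^243=8
Found 8 at exponent 243.

243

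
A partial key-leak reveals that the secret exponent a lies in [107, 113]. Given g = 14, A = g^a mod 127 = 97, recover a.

Compute 14^107 mod 127 = 110, then multiply by 14 repeatedly:
  14^107=110  14^108=16  14^109=97
Found 97 at exponent 109.

109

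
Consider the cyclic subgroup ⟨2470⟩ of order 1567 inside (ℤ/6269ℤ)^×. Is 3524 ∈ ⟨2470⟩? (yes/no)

yes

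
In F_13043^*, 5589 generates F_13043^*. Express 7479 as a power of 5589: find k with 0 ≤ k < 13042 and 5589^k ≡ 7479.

2433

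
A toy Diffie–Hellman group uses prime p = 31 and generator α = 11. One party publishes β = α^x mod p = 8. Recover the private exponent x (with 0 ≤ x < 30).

Successive powers of 11 modulo 31:
  11^0=1  11^1=11  11^2=28  11^3=29  11^4=9  11^5=6
  11^6=4  11^7=13  11^8=19  11^9=23  11^10=5  11^11=24
  11^12=16  11^13=21  11^14=14  11^15=30  11^16=20  11^17=3
  11^18=2  11^19=22  11^20=25  11^21=27  11^22=18  11^23=12
  11^24=8
So 11^24 ≡ 8 (mod 31), giving x = 24.

24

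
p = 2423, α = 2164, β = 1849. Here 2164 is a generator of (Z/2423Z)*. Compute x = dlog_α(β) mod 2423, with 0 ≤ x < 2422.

1314

Baby-step giant-step with m = ceil(sqrt(2422)) = 50.
Baby table (2164^j mod 2423 for j=0..49):
  0:1  1:2164  2:1660  3:1354  4:649  5:1519  6:1528  7:1620
  8:2022  9:2093  10:665  11:2221  12:1435  13:1477  14:291  15:2167
  16:883  17:1488  18:2288  19:1043  20:1239  21:1358  22:2036  23:890
  24:2098  25:1793  26:829  27:936  28:2299  29:617  30:115  31:1714
  32:1906  33:638  34:1945  35:229  36:1264  37:2152  38:2345  39:818
  40:1362  41:1000  42:261  43:245  44:1966  45:2059  46:2202  47:1510
  48:1436  49:1218
Giant step factor: 2164^(-50) ≡ 77 (mod 2423).
Scan 1849·77^i mod 2423 for i = 0, 1, …:
  i=0: 1849   i=1: 1839   i=2: 1069   i=3: 2354
  i=4: 1956   i=5: 386   i=6: 646   i=7: 1282
  i=8: 1794   i=9: 27     …   i=25: 759
  i=26: 291
Match at i=26, j=14: x = 26·50 + 14 = 1314.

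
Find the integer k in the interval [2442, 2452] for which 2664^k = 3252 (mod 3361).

Compute 2664^2442 mod 3361 = 384, then multiply by 2664 repeatedly:
  2664^2442=384  2664^2443=1232  2664^2444=1712  2664^2445=3252
Found 3252 at exponent 2445.

2445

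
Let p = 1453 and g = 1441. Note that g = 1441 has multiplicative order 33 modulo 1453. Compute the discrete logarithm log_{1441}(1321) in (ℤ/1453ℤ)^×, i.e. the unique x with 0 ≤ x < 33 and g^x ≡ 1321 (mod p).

Successive powers of 1441 modulo 1453:
  1441^0=1  1441^1=1441  1441^2=144  1441^3=1178  1441^4=394  1441^5=1084
  1441^6=69  1441^7=625  1441^8=1218  1441^9=1367  1441^10=1032  1441^11=693
  1441^12=402  1441^13=988  1441^14=1221  1441^15=1331  1441^16=11  1441^17=1321
So 1441^17 ≡ 1321 (mod 1453), giving x = 17.

17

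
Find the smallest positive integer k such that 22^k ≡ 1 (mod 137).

The order of 22 must divide p − 1 = 136 = 2^3 · 17.
Divisors: 1, 2, 4, 8, 17, 34, 68, 136.
Check each in increasing order: 22^1 ≡ 22;  22^2 ≡ 73;  22^4 ≡ 123;  22^8 ≡ 59;  22^17 ≡ 136;  22^34 ≡ 1.
Smallest exponent giving 1 is 34.

34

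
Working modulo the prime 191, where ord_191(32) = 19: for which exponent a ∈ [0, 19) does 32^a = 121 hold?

Successive powers of 32 modulo 191:
  32^0=1  32^1=32  32^2=69  32^3=107  32^4=177  32^5=125
  32^6=180  32^7=30  32^8=5  32^9=160  32^10=154  32^11=153
  32^12=121
So 32^12 ≡ 121 (mod 191), giving a = 12.

12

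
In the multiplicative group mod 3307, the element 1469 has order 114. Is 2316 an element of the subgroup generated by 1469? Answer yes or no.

2316 ∈ ⟨1469⟩ iff 2316^114 ≡ 1 (mod 3307), since |⟨1469⟩| = 114.
2316^114 mod 3307 = 1116.
Since 1116 ≠ 1, 2316 does not lie in the subgroup.

no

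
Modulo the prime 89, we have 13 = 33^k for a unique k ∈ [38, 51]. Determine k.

Compute 33^38 mod 89 = 71, then multiply by 33 repeatedly:
  33^38=71  33^39=29  33^40=67  33^41=75  33^42=72
  33^43=62  33^44=88  33^45=56  33^46=68  33^47=19
  33^48=4  33^49=43  33^50=84  33^51=13
Found 13 at exponent 51.

51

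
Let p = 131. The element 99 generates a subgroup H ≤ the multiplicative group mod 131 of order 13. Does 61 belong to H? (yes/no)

no

⟨99⟩ has order 13; its elements mod 131 are {1, 39, 45, 52, 60, 62, 63, 80, 84, 99, 107, 112, 113}.
61 is not in this set.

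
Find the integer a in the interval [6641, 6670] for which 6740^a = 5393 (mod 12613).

6669

Compute 6740^6641 mod 12613 = 8839, then multiply by 6740 repeatedly:
  6740^6641=8839  6740^6642=3661  6740^6643=4112  6740^6644=4119  6740^6645=847
  6740^6646=7704  6740^6647=9852  6740^6648=7648  6740^6649=10802  6740^6650=3244
  6740^6651=6231  6740^6652=8263  6740^6653=6225  6740^6654=5662  6740^6655=7555
  6740^6656=2019  6740^6657=11246  6740^6658=6523  6740^6659=8715  6740^6660=359
  6740^6661=10577  6740^6662=304  6740^6663=5654  6740^6664=4087  6740^6665=12201
  6740^6666=10593  6740^6667=7240  6740^6668=10516  6740^6669=5393
Found 5393 at exponent 6669.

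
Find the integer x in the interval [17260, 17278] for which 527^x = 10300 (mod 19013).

17268

Compute 527^17260 mod 19013 = 12252, then multiply by 527 repeatedly:
  527^17260=12252  527^17261=11397  527^17262=17124  527^17263=12186  527^17264=14641
  527^17265=15542  527^17266=15044  527^17267=18780  527^17268=10300
Found 10300 at exponent 17268.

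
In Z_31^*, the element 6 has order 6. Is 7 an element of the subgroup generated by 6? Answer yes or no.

⟨6⟩ has order 6; its elements mod 31 are {1, 5, 6, 25, 26, 30}.
7 is not in this set.

no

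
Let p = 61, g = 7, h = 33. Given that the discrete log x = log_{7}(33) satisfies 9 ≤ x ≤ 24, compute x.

9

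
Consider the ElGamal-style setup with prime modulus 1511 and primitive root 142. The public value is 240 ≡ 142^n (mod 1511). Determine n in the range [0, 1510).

Baby-step giant-step with m = ceil(sqrt(1510)) = 39.
Baby table (142^j mod 1511 for j=0..38):
  0:1  1:142  2:521  3:1454  4:972  5:523  6:227  7:503
  8:409  9:660  10:38  11:863  12:155  13:856  14:672  15:231
  16:1071  17:982  18:432  19:904  20:1444  21:1063  22:1357  23:797
  24:1360  25:1223  26:1412  27:1052  28:1306  29:1110  30:476  31:1108
  32:192  33:66  34:306  35:1144  36:771  37:690  38:1276
Giant step factor: 142^(-39) ≡ 1027 (mod 1511).
Scan 240·1027^i mod 1511 for i = 0, 1, …:
  i=0: 240   i=1: 187   i=2: 152   i=3: 471
  i=4: 197   i=5: 1356   i=6: 981   i=7: 1161
  i=8: 168   i=9: 282     …   i=23: 584
  i=24: 1412
Match at i=24, j=26: n = 24·39 + 26 = 962.

962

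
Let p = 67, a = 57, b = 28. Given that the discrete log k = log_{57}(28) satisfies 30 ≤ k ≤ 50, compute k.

49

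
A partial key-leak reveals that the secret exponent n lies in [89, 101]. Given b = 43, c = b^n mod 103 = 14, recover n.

96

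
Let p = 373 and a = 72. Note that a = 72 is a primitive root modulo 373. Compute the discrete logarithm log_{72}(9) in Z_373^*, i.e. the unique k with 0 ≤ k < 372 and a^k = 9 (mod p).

220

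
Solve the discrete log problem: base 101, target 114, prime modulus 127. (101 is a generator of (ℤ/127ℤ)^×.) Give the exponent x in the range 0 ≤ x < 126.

37

Baby-step giant-step with m = ceil(sqrt(126)) = 12.
Baby table (101^j mod 127 for j=0..11):
  0:1  1:101  2:41  3:77  4:30  5:109  6:87  7:24
  8:11  9:95  10:70  11:85
Giant step factor: 101^(-12) ≡ 122 (mod 127).
Scan 114·122^i mod 127 for i = 0, 1, …:
  i=0: 114   i=1: 65   i=2: 56   i=3: 101
Match at i=3, j=1: x = 3·12 + 1 = 37.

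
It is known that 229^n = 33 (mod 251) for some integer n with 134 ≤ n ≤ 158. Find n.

137

Compute 229^134 mod 251 = 21, then multiply by 229 repeatedly:
  229^134=21  229^135=40  229^136=124  229^137=33
Found 33 at exponent 137.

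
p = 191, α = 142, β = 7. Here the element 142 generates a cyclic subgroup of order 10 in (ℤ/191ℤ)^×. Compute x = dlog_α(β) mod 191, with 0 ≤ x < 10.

3

Successive powers of 142 modulo 191:
  142^0=1  142^1=142  142^2=109  142^3=7
So 142^3 ≡ 7 (mod 191), giving x = 3.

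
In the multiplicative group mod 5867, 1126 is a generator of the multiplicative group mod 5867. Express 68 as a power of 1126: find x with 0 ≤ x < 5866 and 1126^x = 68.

Baby-step giant-step with m = ceil(sqrt(5866)) = 77.
Baby table (1126^j mod 5867 for j=0..76):
  0:1  1:1126  2:604  3:5399  4:1062  5:4811  6:1945  7:1679
  8:1380  9:4992  10:406  11:5397  12:4677  13:3603  14:2881  15:5422
  16:3492  17:1102  18:2915  19:2637  20:560  21:2791  22:3821  23:1935
  24:2153  25:1207  26:3805  27:1520  28:4223  29:2828  30:4414  31:815
  32:2438  33:5299  34:5802  35:3081  36:1809  37:1085  38:1374  39:4103
  40:2649  41:2338  42:4172  43:4072  44:2945  45:1215  46:1079  47:485
  48:479  49:5457  50:1833  51:4641  52:4136  53:4605  54:4669  55:462
  56:3916  57:3299  58:863  59:3683  60:4956  61:939  62:1254  63:3924
  64:573  65:5695  66:5806  67:1718  68:4225  69:5080  70:5622  71:5746
  72:4562  73:3187  74:3825  75:572  76:4569
Giant step factor: 1126^(-77) ≡ 5320 (mod 5867).
Scan 68·5320^i mod 5867 for i = 0, 1, …:
  i=0: 68   i=1: 3873   i=2: 5323   i=3: 4218
  i=4: 4352   i=5: 1458   i=6: 386   i=7: 70
  i=8: 2779   i=9: 5307     …   i=46: 4191
  i=47: 1520
Match at i=47, j=27: x = 47·77 + 27 = 3646.

3646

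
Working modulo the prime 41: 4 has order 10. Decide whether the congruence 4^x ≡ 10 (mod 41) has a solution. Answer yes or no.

yes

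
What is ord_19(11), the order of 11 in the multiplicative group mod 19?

3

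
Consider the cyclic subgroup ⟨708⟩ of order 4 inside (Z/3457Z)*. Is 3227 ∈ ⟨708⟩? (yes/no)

no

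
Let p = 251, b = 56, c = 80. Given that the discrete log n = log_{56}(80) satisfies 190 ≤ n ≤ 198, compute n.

190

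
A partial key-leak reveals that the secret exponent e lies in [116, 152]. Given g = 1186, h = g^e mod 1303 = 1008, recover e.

Compute 1186^116 mod 1303 = 484, then multiply by 1186 repeatedly:
  1186^116=484  1186^117=704  1186^118=1024  1186^119=68  1186^120=1165
  1186^121=510  1186^122=268  1186^123=1219  1186^124=707  1186^125=673
  1186^126=742  1186^127=487  1186^128=353  1186^129=395  1186^130=693
  1186^131=1008
Found 1008 at exponent 131.

131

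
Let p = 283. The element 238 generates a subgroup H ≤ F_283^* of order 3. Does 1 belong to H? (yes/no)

yes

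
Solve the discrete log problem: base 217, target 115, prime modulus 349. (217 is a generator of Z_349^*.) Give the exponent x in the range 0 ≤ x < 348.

138

Baby-step giant-step with m = ceil(sqrt(348)) = 19.
Baby table (217^j mod 349 for j=0..18):
  0:1  1:217  2:323  3:291  4:327  5:112  6:223  7:229
  8:135  9:328  10:329  11:197  12:171  13:113  14:91  15:203
  16:77  17:306  18:92
Giant step factor: 217^(-19) ≡ 59 (mod 349).
Scan 115·59^i mod 349 for i = 0, 1, …:
  i=0: 115   i=1: 154   i=2: 12   i=3: 10
  i=4: 241   i=5: 259   i=6: 274   i=7: 112
Match at i=7, j=5: x = 7·19 + 5 = 138.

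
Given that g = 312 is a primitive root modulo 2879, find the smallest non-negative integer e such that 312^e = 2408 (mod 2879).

668

Baby-step giant-step with m = ceil(sqrt(2878)) = 54.
Baby table (312^j mod 2879 for j=0..53):
  0:1  1:312  2:2337  3:757  4:106  5:1403  6:128  7:2509
  8:2599  9:1889  10:2052  11:1086  12:1989  13:1583  14:1587  15:2835
  16:667  17:816  18:1240  19:1094  20:1606  21:126  22:1885  23:804
  24:375  25:1840  26:1159  27:1733  28:2323  29:2147  30:1936  31:2321
  32:1523  33:141  34:807  35:1311  36:214  37:551  38:2051  39:774
  40:2531  41:826  42:1481  43:1432  44:539  45:1186  46:1520  47:2084
  48:2433  49:1919  50:2775  51:2100  52:1667  53:1884
Giant step factor: 312^(-54) ≡ 1972 (mod 2879).
Scan 2408·1972^i mod 2879 for i = 0, 1, …:
  i=0: 2408   i=1: 1105   i=2: 2536   i=3: 169
  i=4: 2183   i=5: 771   i=6: 300   i=7: 1405
  i=8: 1062   i=9: 1231   i=10: 535   i=11: 1306
  i=12: 1606
Match at i=12, j=20: e = 12·54 + 20 = 668.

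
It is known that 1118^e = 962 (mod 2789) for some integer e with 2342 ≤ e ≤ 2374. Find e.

2345

Compute 1118^2342 mod 2789 = 2468, then multiply by 1118 repeatedly:
  1118^2342=2468  1118^2343=903  1118^2344=2725  1118^2345=962
Found 962 at exponent 2345.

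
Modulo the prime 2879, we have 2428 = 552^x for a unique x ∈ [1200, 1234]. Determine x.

Compute 552^1200 mod 2879 = 347, then multiply by 552 repeatedly:
  552^1200=347  552^1201=1530  552^1202=1013  552^1203=650  552^1204=1804
  552^1205=2553  552^1206=1425  552^1207=633  552^1208=1057  552^1209=1906
  552^1210=1277  552^1211=2428
Found 2428 at exponent 1211.

1211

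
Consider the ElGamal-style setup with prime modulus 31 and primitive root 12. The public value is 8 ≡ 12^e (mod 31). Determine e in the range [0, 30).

Successive powers of 12 modulo 31:
  12^0=1  12^1=12  12^2=20  12^3=23  12^4=28  12^5=26
  12^6=2  12^7=24  12^8=9  12^9=15  12^10=25  12^11=21
  12^12=4  12^13=17  12^14=18  12^15=30  12^16=19  12^17=11
  12^18=8
So 12^18 ≡ 8 (mod 31), giving e = 18.

18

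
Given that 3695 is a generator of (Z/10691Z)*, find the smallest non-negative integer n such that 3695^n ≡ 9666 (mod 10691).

Baby-step giant-step with m = ceil(sqrt(10690)) = 104.
Baby table (3695^j mod 10691 for j=0..103):
  0:1  1:3695  2:618  3:6327  4:7739  5:7871  6:3825  7:10564
  8:1139  9:7042  10:8987  11:719  12:5337  13:6011  14:5438  15:5021
  16:3710  17:2588  18:4906  19:6425  20:6355  21:4289  22:3793  23:9925
  24:2745  25:7707  26:7232  27:5431  28:538  29:10075  30:1063  31:4188
  32:4783  33:962  34:5178  35:6511  36:3395  37:3982  38:2674  39:1946
  40:6118  41:5236  42:7001  43:7166  44:7454  45:2514  46:9442  47:3457
  48:8561  49:8917  50:9344  51:4841  52:1452  53:8949  54:9983  55:3235
  56:787  57:13  58:5271  59:8034  60:7414  61:4388  62:6104  63:6961
  64:9040  65:4116  66:6018  67:9921  68:9347  69:5235  70:3306  71:6548
  72:1127  73:5466  74:1571  75:10323  76:8688  77:7778  78:2302  79:6545
  80:733  81:3612  82:3972  83:8488  84:6457  85:6994  86:2683  87:3128
  88:989  89:8724  90:1815  91:3168  92:9806  93:1371  94:9002  95:2689
  96:3916  97:4697  98:3922  99:5485  100:7630  101:683  102:609  103:5145
Giant step factor: 3695^(-104) ≡ 496 (mod 10691).
Scan 9666·496^i mod 10691 for i = 0, 1, …:
  i=0: 9666   i=1: 4768   i=2: 2217   i=3: 9150
  i=4: 5416   i=5: 2895   i=6: 3326   i=7: 3282
  i=8: 2840   i=9: 8119     …   i=81: 4515
  i=82: 5021
Match at i=82, j=15: n = 82·104 + 15 = 8543.

8543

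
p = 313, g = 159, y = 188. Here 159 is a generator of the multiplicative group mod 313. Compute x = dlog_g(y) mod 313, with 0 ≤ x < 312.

117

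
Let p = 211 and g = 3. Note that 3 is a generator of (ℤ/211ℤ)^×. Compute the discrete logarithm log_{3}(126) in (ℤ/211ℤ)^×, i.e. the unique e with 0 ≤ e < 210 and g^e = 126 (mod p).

142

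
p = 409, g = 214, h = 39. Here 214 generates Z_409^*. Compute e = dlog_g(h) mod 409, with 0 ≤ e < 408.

133

Baby-step giant-step with m = ceil(sqrt(408)) = 21.
Baby table (214^j mod 409 for j=0..20):
  0:1  1:214  2:397  3:295  4:144  5:141  6:317  7:353
  8:286  9:263  10:249  11:116  12:284  13:244  14:273  15:344
  16:405  17:371  18:48  19:47  20:242
Giant step factor: 214^(-21) ≡ 314 (mod 409).
Scan 39·314^i mod 409 for i = 0, 1, …:
  i=0: 39   i=1: 385   i=2: 235   i=3: 170
  i=4: 210   i=5: 91   i=6: 353
Match at i=6, j=7: e = 6·21 + 7 = 133.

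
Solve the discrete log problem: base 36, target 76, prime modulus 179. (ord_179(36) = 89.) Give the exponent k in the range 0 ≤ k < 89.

37

Baby-step giant-step with m = ceil(sqrt(89)) = 10.
Baby table (36^j mod 179 for j=0..9):
  0:1  1:36  2:43  3:116  4:59  5:155  6:31  7:42
  8:80  9:16
Giant step factor: 36^(-10) ≡ 101 (mod 179).
Scan 76·101^i mod 179 for i = 0, 1, …:
  i=0: 76   i=1: 158   i=2: 27   i=3: 42
Match at i=3, j=7: k = 3·10 + 7 = 37.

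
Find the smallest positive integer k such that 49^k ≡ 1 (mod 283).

The order of 49 must divide p − 1 = 282 = 2 · 3 · 47.
Divisors: 1, 2, 3, 6, 47, 94, 141, 282.
Check each in increasing order: 49^1 ≡ 49;  49^2 ≡ 137;  49^3 ≡ 204;  49^6 ≡ 15;  49^47 ≡ 44;  49^94 ≡ 238;  49^141 ≡ 1.
Smallest exponent giving 1 is 141.

141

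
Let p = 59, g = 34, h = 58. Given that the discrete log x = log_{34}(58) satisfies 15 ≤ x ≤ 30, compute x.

29

Compute 34^15 mod 59 = 54, then multiply by 34 repeatedly:
  34^15=54  34^16=7  34^17=2  34^18=9  34^19=11
  34^20=20  34^21=31  34^22=51  34^23=23  34^24=15
  34^25=38  34^26=53  34^27=32  34^28=26  34^29=58
Found 58 at exponent 29.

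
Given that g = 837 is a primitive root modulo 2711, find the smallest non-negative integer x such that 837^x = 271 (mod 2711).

117

Baby-step giant-step with m = ceil(sqrt(2710)) = 53.
Baby table (837^j mod 2711 for j=0..52):
  0:1  1:837  2:1131  3:508  4:2280  5:2527  6:519  7:643
  8:1413  9:685  10:1324  11:2100  12:972  13:264  14:1377  15:374
  16:1273  17:78  18:222  19:1466  20:1670  21:1625  22:1914  23:2528
  24:1356  25:1774  26:1921  27:254  28:1140  29:2619  30:1615  31:1677
  32:2062  33:1698  34:662  35:1050  36:486  37:132  38:2044  39:187
  40:1992  41:39  42:111  43:733  44:835  45:2168  46:957  47:1264
  48:678  49:887  50:2316  51:127  52:570
Giant step factor: 837^(-53) ≡ 884 (mod 2711).
Scan 271·884^i mod 2711 for i = 0, 1, …:
  i=0: 271   i=1: 996   i=2: 2100
Match at i=2, j=11: x = 2·53 + 11 = 117.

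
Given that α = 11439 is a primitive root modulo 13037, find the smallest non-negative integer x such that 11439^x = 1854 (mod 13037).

11975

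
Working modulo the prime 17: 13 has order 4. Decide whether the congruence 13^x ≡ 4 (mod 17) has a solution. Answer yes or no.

yes

⟨13⟩ has order 4; its elements mod 17 are {1, 4, 13, 16}.
4 is in this set.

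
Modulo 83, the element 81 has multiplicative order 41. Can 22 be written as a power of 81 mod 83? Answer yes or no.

no

22 ∈ ⟨81⟩ iff 22^41 ≡ 1 (mod 83), since |⟨81⟩| = 41.
22^41 mod 83 = 82.
Since 82 ≠ 1, 22 does not lie in the subgroup.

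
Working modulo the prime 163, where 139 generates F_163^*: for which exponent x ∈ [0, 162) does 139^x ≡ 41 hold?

Successive powers of 139 modulo 163:
  139^0=1  139^1=139  139^2=87  139^3=31  139^4=71  139^5=89
  139^6=146  139^7=82  139^8=151  139^9=125  139^10=97  139^11=117
  139^12=126  139^13=73  139^14=41
So 139^14 ≡ 41 (mod 163), giving x = 14.

14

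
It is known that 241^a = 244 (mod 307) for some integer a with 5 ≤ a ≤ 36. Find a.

5

Compute 241^5 mod 307 = 244, then multiply by 241 repeatedly:
  241^5=244
Found 244 at exponent 5.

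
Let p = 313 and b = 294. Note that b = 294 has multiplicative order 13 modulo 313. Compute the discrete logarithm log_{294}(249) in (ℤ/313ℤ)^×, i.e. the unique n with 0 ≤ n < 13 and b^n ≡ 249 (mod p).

8

Successive powers of 294 modulo 313:
  294^0=1  294^1=294  294^2=48  294^3=27  294^4=113  294^5=44
  294^6=103  294^7=234  294^8=249
So 294^8 ≡ 249 (mod 313), giving n = 8.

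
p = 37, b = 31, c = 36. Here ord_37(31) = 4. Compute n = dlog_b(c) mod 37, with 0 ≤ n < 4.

2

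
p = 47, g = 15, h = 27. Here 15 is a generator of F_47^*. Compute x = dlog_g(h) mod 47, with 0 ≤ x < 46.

Successive powers of 15 modulo 47:
  15^0=1  15^1=15  15^2=37  15^3=38  15^4=6  15^5=43
  15^6=34  15^7=40  15^8=36  15^9=23  15^10=16  15^11=5
  15^12=28  15^13=44  15^14=2  15^15=30  15^16=27
So 15^16 ≡ 27 (mod 47), giving x = 16.

16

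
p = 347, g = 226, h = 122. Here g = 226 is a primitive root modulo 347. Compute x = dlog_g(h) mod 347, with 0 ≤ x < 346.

Baby-step giant-step with m = ceil(sqrt(346)) = 19.
Baby table (226^j mod 347 for j=0..18):
  0:1  1:226  2:67  3:221  4:325  5:233  6:261  7:343
  8:137  9:79  10:157  11:88  12:109  13:344  14:16  15:146
  16:31  17:66  18:342
Giant step factor: 226^(-19) ≡ 308 (mod 347).
Scan 122·308^i mod 347 for i = 0, 1, …:
  i=0: 122   i=1: 100   i=2: 264   i=3: 114
  i=4: 65   i=5: 241   i=6: 317   i=7: 129
  i=8: 174   i=9: 154   i=10: 240   i=11: 9
  i=12: 343
Match at i=12, j=7: x = 12·19 + 7 = 235.

235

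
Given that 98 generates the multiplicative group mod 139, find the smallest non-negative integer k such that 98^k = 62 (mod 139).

Baby-step giant-step with m = ceil(sqrt(138)) = 12.
Baby table (98^j mod 139 for j=0..11):
  0:1  1:98  2:13  3:23  4:30  5:21  6:112  7:134
  8:66  9:74  10:24  11:128
Giant step factor: 98^(-12) ≡ 45 (mod 139).
Scan 62·45^i mod 139 for i = 0, 1, …:
  i=0: 62   i=1: 10   i=2: 33   i=3: 95
  i=4: 105   i=5: 138   i=6: 94   i=7: 60
  i=8: 59   i=9: 14   i=10: 74
Match at i=10, j=9: k = 10·12 + 9 = 129.

129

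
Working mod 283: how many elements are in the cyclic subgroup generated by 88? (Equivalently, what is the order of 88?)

282

The order of 88 must divide p − 1 = 282 = 2 · 3 · 47.
Divisors: 1, 2, 3, 6, 47, 94, 141, 282.
Check each in increasing order: 88^1 ≡ 88;  88^2 ≡ 103;  88^3 ≡ 8;  88^6 ≡ 64;  88^47 ≡ 45;  88^94 ≡ 44;  88^141 ≡ 282;  88^282 ≡ 1.
Smallest exponent giving 1 is 282.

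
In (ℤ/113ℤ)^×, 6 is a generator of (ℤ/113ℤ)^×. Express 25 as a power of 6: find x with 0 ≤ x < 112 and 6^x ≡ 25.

30

Baby-step giant-step with m = ceil(sqrt(112)) = 11.
Baby table (6^j mod 113 for j=0..10):
  0:1  1:6  2:36  3:103  4:53  5:92  6:100  7:35
  8:97  9:17  10:102
Giant step factor: 6^(-11) ≡ 101 (mod 113).
Scan 25·101^i mod 113 for i = 0, 1, …:
  i=0: 25   i=1: 39   i=2: 97
Match at i=2, j=8: x = 2·11 + 8 = 30.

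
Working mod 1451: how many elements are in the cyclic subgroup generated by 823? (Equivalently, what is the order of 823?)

The order of 823 must divide p − 1 = 1450 = 2 · 5^2 · 29.
Divisors: 1, 2, 5, 10, 25, 29, 50, 58, 145, 290, 725, 1450.
Check each in increasing order: 823^1 ≡ 823;  823^2 ≡ 1163;  823^5 ≡ 617;  823^10 ≡ 527;  823^25 ≡ 46;  823^29 ≡ 745;  823^50 ≡ 665;  823^58 ≡ 743;  823^145 ≡ 712;  823^290 ≡ 545;  823^725 ≡ 1.
Smallest exponent giving 1 is 725.

725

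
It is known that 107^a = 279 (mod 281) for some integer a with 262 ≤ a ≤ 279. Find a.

272

Compute 107^262 mod 281 = 78, then multiply by 107 repeatedly:
  107^262=78  107^263=197  107^264=4  107^265=147  107^266=274
  107^267=94  107^268=223  107^269=257  107^270=242  107^271=42
  107^272=279
Found 279 at exponent 272.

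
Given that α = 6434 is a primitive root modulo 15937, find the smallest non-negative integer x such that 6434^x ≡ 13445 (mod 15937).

Baby-step giant-step with m = ceil(sqrt(15936)) = 127.
Baby table (6434^j mod 15937 for j=0..126):
  0:1  1:6434  2:7967  3:6286  4:11955  5:6508  6:5973  7:6175
  8:14946  9:14643  10:9455  11:1941  12:9723  13:5057  14:9321  15:383
  16:9924  17:7394  18:1051  19:4846  20:6392  21:8668  22:6349  23:2935
  24:14382  25:3566  26:10301  27:10588  28:8454  29:55  30:3256  31:7886
  32:11053  33:4108  34:7326  35:9775  36:4948  37:9243  38:8515  39:10041
  40:11133  41:8844  42:7206  43:2671  44:5128  45:3962  46:8245  47:9994
  48:11538  49:946  50:14567  51:14518  52:2055  53:10097  54:4886  55:8760
  56:8608  57:2797  58:3025  59:3773  60:3431  61:2309  62:2822  63:4505
  64:11704  65:1211  66:14318  67:6152  68:10397  69:6709  70:8310  71:13842
  72:3472  73:11111  74:10729  75:7239  76:7812  77:13047  78:4219  79:4335
  80:1640  81:1466  82:13477  83:13738  84:3690  85:11267  86:10402  87:7005
  88:334  89:13398  90:15436  91:11777  92:8720  93:6240  94:2857  95:6577
  96:3683  97:14040  98:2444  99:10814  100:12271  101:15653  102:5499  103:426
  104:15657  105:15298  106:420  107:8927  108:15307  109:10515  110:945  111:8133
  112:6551  113:11706  114:14079  115:14315  116:2787  117:2433  118:3788  119:4319
  120:10255  121:1490  122:8523  123:13702  124:11121  125:11321  126:7224
Giant step factor: 6434^(-127) ≡ 4997 (mod 15937).
Scan 13445·4997^i mod 15937 for i = 0, 1, …:
  i=0: 13445   i=1: 10210   i=2: 5033   i=3: 1315
  i=4: 5011   i=5: 2940   i=6: 13203   i=7: 12148
  i=8: 15460   i=9: 6981     …   i=19: 1892
  i=20: 3683
Match at i=20, j=96: x = 20·127 + 96 = 2636.

2636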